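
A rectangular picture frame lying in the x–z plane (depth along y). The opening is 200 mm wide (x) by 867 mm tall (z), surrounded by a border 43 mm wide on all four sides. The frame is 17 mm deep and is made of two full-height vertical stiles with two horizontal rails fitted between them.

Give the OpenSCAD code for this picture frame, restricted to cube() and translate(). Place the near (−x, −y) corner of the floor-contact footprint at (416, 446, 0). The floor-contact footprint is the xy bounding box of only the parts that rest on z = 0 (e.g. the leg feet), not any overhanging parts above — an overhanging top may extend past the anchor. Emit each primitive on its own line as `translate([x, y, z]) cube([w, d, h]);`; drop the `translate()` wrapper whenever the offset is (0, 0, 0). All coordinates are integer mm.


translate([416, 446, 0]) cube([43, 17, 953]);
translate([659, 446, 0]) cube([43, 17, 953]);
translate([459, 446, 0]) cube([200, 17, 43]);
translate([459, 446, 910]) cube([200, 17, 43]);


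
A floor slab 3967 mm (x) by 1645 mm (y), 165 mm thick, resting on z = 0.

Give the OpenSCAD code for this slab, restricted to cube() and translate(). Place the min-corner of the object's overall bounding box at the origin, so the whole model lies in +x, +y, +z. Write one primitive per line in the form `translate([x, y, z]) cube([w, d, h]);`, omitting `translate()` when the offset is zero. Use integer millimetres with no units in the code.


cube([3967, 1645, 165]);


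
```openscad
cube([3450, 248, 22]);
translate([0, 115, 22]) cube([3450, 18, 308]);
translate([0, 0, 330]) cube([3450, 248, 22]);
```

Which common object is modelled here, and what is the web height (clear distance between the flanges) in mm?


An I-beam. The web height is 308 mm.

Two wide flanges with a thin centred web — an I-beam. Overall 352 mm minus two 22 mm flanges gives a web of 352 − 2·22 = 308 mm.


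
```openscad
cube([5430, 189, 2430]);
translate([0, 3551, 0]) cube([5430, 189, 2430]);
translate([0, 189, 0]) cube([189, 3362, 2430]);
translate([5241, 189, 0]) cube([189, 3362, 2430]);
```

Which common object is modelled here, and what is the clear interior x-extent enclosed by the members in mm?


A house (or room) frame. The interior width is 5052 mm.

Four 2430 mm walls enclosing a rectangle with no floor or roof — a room or house frame. Outside width is 5430 mm and wall thickness is 189 mm, so the interior width is 5430 − 2 × 189 = 5052 mm.


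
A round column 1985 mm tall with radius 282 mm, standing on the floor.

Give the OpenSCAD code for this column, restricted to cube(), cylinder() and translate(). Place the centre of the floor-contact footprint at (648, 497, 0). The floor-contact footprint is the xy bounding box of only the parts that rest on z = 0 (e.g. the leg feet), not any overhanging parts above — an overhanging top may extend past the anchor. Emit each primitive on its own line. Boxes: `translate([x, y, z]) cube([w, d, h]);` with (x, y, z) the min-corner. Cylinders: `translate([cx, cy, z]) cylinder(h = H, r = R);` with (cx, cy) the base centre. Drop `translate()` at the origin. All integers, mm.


translate([648, 497, 0]) cylinder(h = 1985, r = 282);


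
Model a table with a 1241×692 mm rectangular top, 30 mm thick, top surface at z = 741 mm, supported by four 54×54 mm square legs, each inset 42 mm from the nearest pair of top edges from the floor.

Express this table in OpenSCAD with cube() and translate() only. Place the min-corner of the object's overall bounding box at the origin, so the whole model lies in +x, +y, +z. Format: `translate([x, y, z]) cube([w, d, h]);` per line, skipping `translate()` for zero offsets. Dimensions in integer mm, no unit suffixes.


// leg_h = 741 - 30 = 711
translate([0, 0, 711]) cube([1241, 692, 30]);
translate([42, 42, 0]) cube([54, 54, 711]);
translate([1145, 42, 0]) cube([54, 54, 711]);
translate([42, 596, 0]) cube([54, 54, 711]);
translate([1145, 596, 0]) cube([54, 54, 711]);


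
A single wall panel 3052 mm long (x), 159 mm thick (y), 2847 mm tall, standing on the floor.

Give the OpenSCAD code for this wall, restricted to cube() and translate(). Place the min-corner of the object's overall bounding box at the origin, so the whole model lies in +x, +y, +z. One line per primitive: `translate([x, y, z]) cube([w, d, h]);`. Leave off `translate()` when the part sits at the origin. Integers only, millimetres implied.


cube([3052, 159, 2847]);


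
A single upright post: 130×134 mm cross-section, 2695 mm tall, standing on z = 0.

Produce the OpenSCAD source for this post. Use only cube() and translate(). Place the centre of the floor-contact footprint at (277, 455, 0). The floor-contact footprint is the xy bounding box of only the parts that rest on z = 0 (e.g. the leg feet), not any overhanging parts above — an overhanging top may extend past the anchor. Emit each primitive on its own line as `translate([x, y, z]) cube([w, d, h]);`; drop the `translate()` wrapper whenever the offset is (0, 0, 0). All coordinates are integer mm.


translate([212, 388, 0]) cube([130, 134, 2695]);


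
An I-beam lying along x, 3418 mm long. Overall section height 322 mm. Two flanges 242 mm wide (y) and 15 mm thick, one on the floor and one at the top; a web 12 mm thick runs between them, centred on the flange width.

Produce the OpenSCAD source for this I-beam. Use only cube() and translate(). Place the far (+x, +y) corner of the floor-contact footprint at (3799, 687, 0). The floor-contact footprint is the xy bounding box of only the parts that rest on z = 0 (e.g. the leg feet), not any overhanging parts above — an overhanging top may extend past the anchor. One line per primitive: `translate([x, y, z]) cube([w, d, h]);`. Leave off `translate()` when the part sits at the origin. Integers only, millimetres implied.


translate([381, 445, 0]) cube([3418, 242, 15]);
translate([381, 560, 15]) cube([3418, 12, 292]);
translate([381, 445, 307]) cube([3418, 242, 15]);


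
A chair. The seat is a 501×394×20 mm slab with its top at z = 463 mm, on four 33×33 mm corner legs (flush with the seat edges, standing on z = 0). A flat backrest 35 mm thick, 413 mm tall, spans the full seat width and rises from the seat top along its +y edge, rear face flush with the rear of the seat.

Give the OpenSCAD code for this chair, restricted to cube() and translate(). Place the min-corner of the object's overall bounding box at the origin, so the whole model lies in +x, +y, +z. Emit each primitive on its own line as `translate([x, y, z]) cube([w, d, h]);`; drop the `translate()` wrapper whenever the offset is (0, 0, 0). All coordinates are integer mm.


translate([0, 0, 443]) cube([501, 394, 20]);
cube([33, 33, 443]);
translate([468, 0, 0]) cube([33, 33, 443]);
translate([0, 361, 0]) cube([33, 33, 443]);
translate([468, 361, 0]) cube([33, 33, 443]);
translate([0, 359, 463]) cube([501, 35, 413]);


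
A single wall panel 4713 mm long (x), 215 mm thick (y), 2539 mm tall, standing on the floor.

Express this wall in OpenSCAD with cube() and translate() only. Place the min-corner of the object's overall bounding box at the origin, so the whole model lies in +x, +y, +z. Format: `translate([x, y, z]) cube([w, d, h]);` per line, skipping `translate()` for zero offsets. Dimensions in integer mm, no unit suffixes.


cube([4713, 215, 2539]);


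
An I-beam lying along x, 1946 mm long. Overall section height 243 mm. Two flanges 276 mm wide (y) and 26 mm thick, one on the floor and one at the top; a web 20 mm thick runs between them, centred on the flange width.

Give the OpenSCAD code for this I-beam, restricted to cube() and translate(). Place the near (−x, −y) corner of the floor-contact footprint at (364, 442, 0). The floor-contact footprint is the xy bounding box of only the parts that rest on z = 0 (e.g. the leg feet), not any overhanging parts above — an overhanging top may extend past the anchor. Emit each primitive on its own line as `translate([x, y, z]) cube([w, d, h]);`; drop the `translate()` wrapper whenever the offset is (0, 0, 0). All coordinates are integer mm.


translate([364, 442, 0]) cube([1946, 276, 26]);
translate([364, 570, 26]) cube([1946, 20, 191]);
translate([364, 442, 217]) cube([1946, 276, 26]);


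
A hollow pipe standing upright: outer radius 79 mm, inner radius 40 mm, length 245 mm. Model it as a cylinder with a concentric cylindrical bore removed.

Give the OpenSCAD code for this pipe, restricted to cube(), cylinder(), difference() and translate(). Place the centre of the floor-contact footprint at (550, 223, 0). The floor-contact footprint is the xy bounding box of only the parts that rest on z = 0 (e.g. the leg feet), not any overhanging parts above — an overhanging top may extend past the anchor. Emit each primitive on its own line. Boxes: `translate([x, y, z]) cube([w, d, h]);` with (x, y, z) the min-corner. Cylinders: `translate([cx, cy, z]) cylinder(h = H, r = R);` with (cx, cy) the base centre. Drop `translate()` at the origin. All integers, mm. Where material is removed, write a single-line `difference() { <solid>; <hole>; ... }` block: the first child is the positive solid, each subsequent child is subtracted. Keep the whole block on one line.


difference() { translate([550, 223, 0]) cylinder(h = 245, r = 79); translate([550, 223, 0]) cylinder(h = 245, r = 40); }


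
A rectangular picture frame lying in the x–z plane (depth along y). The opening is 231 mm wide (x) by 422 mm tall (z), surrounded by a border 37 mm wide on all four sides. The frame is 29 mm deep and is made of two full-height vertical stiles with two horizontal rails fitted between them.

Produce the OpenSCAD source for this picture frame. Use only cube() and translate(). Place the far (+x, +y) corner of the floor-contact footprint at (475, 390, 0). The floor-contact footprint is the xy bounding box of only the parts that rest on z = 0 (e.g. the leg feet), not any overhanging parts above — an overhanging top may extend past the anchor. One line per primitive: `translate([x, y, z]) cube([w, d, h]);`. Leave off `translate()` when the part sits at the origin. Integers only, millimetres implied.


translate([170, 361, 0]) cube([37, 29, 496]);
translate([438, 361, 0]) cube([37, 29, 496]);
translate([207, 361, 0]) cube([231, 29, 37]);
translate([207, 361, 459]) cube([231, 29, 37]);


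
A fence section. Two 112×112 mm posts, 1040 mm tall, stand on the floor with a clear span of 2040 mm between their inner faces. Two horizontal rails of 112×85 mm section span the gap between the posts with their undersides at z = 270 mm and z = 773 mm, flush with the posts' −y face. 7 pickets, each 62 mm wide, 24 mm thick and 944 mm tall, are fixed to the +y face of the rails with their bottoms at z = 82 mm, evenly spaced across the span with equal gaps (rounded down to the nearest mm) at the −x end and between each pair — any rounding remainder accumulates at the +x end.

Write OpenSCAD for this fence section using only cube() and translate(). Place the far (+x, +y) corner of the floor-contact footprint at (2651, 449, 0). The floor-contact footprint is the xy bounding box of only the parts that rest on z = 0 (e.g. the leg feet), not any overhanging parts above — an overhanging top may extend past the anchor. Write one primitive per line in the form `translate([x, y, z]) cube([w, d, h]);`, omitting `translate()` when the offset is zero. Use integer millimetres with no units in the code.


translate([387, 337, 0]) cube([112, 112, 1040]);
translate([2539, 337, 0]) cube([112, 112, 1040]);
translate([499, 337, 270]) cube([2040, 112, 85]);
translate([499, 337, 773]) cube([2040, 112, 85]);
translate([699, 449, 82]) cube([62, 24, 944]);
translate([961, 449, 82]) cube([62, 24, 944]);
translate([1223, 449, 82]) cube([62, 24, 944]);
translate([1485, 449, 82]) cube([62, 24, 944]);
translate([1747, 449, 82]) cube([62, 24, 944]);
translate([2009, 449, 82]) cube([62, 24, 944]);
translate([2271, 449, 82]) cube([62, 24, 944]);


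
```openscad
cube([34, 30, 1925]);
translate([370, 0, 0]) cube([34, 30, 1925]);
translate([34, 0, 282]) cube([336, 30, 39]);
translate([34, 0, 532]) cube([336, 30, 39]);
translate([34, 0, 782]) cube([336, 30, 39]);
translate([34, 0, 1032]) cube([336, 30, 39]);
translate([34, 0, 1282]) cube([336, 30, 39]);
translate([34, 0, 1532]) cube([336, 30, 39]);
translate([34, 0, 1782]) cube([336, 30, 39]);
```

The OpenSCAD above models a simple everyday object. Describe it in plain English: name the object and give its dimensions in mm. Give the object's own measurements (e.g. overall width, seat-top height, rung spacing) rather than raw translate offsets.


A straight ladder. Two 34×30 mm vertical rails, 1925 mm tall, stand 404 mm apart (outside-to-outside) with their front faces coplanar on the −y side. 7 rungs, each 30 mm deep and 39 mm tall, span between the inner faces of the rails, front faces flush with the rails. The lowest rung's underside is at z = 282 mm and rungs are spaced 250 mm apart (underside to underside).


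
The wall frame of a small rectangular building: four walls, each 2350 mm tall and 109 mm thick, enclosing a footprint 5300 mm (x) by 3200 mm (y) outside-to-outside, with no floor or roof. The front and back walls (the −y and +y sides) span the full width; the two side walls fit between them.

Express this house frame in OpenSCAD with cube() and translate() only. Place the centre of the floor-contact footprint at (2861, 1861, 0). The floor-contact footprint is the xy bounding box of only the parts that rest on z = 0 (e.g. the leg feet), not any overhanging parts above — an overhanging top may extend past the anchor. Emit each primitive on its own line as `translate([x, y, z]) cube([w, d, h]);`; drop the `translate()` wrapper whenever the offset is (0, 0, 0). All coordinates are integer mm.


translate([211, 261, 0]) cube([5300, 109, 2350]);
translate([211, 3352, 0]) cube([5300, 109, 2350]);
translate([211, 370, 0]) cube([109, 2982, 2350]);
translate([5402, 370, 0]) cube([109, 2982, 2350]);


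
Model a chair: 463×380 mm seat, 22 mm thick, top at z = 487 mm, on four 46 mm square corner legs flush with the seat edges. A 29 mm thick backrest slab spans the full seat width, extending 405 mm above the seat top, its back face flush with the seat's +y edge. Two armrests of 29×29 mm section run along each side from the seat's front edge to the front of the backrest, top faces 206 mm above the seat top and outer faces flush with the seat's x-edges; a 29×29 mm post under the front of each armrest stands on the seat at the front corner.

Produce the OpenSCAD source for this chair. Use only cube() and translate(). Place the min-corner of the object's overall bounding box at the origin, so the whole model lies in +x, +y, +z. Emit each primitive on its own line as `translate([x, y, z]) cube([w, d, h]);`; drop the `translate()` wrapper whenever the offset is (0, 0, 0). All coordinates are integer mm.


translate([0, 0, 465]) cube([463, 380, 22]);
cube([46, 46, 465]);
translate([417, 0, 0]) cube([46, 46, 465]);
translate([0, 334, 0]) cube([46, 46, 465]);
translate([417, 334, 0]) cube([46, 46, 465]);
translate([0, 351, 487]) cube([463, 29, 405]);
translate([0, 0, 664]) cube([29, 351, 29]);
translate([434, 0, 664]) cube([29, 351, 29]);
translate([0, 0, 487]) cube([29, 29, 177]);
translate([434, 0, 487]) cube([29, 29, 177]);


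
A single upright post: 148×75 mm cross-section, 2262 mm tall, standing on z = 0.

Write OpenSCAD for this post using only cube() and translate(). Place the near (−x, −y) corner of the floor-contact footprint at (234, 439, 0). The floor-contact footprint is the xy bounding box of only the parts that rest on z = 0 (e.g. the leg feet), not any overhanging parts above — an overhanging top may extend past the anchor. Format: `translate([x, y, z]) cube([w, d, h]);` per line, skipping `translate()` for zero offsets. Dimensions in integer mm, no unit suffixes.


translate([234, 439, 0]) cube([148, 75, 2262]);


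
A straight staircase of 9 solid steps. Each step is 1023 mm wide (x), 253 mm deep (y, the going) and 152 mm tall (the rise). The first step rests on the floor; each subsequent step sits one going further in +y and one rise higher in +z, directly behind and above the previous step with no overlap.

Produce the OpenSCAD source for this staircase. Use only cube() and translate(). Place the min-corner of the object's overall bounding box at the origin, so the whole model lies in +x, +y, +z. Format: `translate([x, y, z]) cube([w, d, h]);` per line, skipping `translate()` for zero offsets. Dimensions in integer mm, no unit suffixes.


cube([1023, 253, 152]);
translate([0, 253, 152]) cube([1023, 253, 152]);
translate([0, 506, 304]) cube([1023, 253, 152]);
translate([0, 759, 456]) cube([1023, 253, 152]);
translate([0, 1012, 608]) cube([1023, 253, 152]);
translate([0, 1265, 760]) cube([1023, 253, 152]);
translate([0, 1518, 912]) cube([1023, 253, 152]);
translate([0, 1771, 1064]) cube([1023, 253, 152]);
translate([0, 2024, 1216]) cube([1023, 253, 152]);


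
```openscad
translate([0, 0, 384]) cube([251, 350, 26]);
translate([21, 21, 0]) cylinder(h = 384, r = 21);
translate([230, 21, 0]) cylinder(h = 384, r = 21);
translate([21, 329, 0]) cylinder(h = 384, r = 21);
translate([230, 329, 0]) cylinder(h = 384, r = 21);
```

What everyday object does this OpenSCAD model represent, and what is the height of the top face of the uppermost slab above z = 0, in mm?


A stool. The seat height is 410 mm.

A 251×350×26 slab at z = 384 on four corner cylinders — a stool. The seat top is 384 + 26 = 410 mm.


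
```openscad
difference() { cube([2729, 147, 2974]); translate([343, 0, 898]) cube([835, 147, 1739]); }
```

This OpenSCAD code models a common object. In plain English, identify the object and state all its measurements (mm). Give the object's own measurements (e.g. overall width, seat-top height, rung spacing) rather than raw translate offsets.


A wall 2729 mm long (x), 147 mm thick (y), 2974 mm tall, with a rectangular window opening cut through it. The opening is 835 mm wide and 1739 mm tall; its sill is at z = 898 mm and its near (−x) edge is 343 mm from the wall's −x end. The opening passes through the full wall thickness.


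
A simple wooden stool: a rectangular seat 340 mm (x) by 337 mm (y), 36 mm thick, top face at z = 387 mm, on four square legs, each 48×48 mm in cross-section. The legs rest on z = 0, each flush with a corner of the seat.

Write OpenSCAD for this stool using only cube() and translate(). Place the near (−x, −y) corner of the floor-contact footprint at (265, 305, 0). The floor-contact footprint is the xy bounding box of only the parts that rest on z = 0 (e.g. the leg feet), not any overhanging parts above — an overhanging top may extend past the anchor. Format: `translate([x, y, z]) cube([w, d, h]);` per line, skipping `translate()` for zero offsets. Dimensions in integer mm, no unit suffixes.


// leg_h = 387 - 36 = 351
translate([265, 305, 351]) cube([340, 337, 36]);
translate([265, 305, 0]) cube([48, 48, 351]);
translate([557, 305, 0]) cube([48, 48, 351]);
translate([265, 594, 0]) cube([48, 48, 351]);
translate([557, 594, 0]) cube([48, 48, 351]);


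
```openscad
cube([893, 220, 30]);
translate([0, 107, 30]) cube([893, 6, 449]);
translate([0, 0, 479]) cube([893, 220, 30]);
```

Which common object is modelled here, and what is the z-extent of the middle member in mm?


An I-beam. The web height is 449 mm.

Two wide flanges with a thin centred web — an I-beam. Overall 509 mm minus two 30 mm flanges gives a web of 509 − 2·30 = 449 mm.


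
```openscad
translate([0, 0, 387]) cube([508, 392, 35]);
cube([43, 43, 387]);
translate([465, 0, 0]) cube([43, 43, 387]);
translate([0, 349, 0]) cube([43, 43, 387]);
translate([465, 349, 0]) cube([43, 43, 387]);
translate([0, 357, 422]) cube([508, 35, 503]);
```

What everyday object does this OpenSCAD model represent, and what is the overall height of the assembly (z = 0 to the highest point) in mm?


A chair. The overall height is 925 mm.

A slab on four corner posts with a tall panel at the back — a chair. The seat slab sits at z = 387 with thickness 35, and the 503 mm backrest starts at the seat top, so the overall height is 387 + 35 + 503 = 925 mm.


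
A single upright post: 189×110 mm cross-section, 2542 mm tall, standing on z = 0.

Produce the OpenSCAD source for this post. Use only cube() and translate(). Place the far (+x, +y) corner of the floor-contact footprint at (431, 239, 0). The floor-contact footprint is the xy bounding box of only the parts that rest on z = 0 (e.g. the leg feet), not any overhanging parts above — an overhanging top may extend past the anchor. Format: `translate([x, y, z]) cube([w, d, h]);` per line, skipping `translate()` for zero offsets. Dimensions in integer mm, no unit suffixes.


translate([242, 129, 0]) cube([189, 110, 2542]);


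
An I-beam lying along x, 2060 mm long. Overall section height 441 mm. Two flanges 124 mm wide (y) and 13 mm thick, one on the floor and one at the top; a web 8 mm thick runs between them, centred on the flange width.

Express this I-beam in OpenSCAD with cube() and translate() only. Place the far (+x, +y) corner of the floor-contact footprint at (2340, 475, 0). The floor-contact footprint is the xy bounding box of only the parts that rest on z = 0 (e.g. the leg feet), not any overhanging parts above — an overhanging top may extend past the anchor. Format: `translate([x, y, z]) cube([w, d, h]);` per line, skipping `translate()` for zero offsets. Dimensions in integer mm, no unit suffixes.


translate([280, 351, 0]) cube([2060, 124, 13]);
translate([280, 409, 13]) cube([2060, 8, 415]);
translate([280, 351, 428]) cube([2060, 124, 13]);


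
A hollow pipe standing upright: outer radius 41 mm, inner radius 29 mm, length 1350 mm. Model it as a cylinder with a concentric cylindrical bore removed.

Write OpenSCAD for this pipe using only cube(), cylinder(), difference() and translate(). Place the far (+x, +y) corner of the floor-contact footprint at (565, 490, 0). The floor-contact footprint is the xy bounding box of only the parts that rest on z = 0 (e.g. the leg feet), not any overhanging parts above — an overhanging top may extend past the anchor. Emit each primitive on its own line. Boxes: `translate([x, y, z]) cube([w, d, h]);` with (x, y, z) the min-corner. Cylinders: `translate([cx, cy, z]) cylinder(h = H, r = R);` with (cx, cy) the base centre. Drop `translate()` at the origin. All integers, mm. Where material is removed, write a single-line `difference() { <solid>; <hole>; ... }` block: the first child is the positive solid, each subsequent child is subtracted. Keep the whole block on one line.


difference() { translate([524, 449, 0]) cylinder(h = 1350, r = 41); translate([524, 449, 0]) cylinder(h = 1350, r = 29); }


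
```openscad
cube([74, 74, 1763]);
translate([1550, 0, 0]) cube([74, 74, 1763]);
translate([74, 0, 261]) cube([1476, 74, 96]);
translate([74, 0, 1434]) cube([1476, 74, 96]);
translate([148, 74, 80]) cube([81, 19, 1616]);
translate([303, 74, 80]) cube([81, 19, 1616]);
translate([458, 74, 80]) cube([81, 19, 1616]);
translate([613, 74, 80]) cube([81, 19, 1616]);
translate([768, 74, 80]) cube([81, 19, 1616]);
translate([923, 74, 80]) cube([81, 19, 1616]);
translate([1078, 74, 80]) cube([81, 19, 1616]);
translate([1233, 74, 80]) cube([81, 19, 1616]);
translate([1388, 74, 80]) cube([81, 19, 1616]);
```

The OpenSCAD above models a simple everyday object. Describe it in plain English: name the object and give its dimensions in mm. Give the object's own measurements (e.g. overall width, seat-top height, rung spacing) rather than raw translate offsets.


A fence section. Two 74×74 mm posts, 1763 mm tall, stand on the floor with a clear span of 1476 mm between their inner faces. Two horizontal rails of 74×96 mm section span the gap between the posts with their undersides at z = 261 mm and z = 1434 mm, flush with the posts' −y face. 9 pickets, each 81 mm wide, 19 mm thick and 1616 mm tall, are fixed to the +y face of the rails with their bottoms at z = 80 mm, spaced across the span with a 74 mm gap after the −x post and between neighbouring pickets, with 81 mm left before the +x post.


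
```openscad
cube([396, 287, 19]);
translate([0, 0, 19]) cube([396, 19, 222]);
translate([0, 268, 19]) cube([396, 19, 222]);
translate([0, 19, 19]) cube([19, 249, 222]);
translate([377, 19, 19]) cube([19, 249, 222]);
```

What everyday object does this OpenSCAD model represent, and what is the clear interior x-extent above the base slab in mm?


An open box. The internal width is 358 mm.

A 396×287 base slab with four walls standing on it — an open box. The base is 396 mm wide and the walls are 19 mm thick, so the internal width is 396 − 2 × 19 = 358 mm.


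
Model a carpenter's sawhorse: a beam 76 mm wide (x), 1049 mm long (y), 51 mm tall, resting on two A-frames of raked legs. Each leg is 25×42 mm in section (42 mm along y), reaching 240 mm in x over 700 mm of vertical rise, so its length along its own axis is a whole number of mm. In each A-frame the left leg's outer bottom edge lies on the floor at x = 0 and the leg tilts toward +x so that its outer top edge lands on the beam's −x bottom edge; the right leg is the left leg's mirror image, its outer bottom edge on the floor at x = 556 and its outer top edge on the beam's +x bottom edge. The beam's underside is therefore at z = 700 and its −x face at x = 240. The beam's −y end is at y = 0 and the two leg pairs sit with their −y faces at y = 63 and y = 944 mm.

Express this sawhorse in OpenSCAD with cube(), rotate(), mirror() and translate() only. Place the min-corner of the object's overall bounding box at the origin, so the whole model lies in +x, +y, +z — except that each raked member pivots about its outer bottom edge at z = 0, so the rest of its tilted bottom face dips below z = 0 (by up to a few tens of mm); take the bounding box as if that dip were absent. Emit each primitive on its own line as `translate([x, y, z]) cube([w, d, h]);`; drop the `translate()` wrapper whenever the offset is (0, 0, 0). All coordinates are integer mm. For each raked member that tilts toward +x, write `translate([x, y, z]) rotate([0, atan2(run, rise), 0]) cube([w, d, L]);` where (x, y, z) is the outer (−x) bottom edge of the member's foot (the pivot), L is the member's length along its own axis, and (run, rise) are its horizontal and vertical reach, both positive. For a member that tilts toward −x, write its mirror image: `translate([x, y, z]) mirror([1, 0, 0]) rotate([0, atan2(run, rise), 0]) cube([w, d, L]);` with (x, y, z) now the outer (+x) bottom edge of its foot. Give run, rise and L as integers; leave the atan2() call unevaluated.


translate([240, 0, 700]) cube([76, 1049, 51]);
translate([0, 63, 0]) rotate([0, atan2(240, 700), 0]) cube([25, 42, 740]);
translate([556, 63, 0]) mirror([1, 0, 0]) rotate([0, atan2(240, 700), 0]) cube([25, 42, 740]);
translate([0, 944, 0]) rotate([0, atan2(240, 700), 0]) cube([25, 42, 740]);
translate([556, 944, 0]) mirror([1, 0, 0]) rotate([0, atan2(240, 700), 0]) cube([25, 42, 740]);


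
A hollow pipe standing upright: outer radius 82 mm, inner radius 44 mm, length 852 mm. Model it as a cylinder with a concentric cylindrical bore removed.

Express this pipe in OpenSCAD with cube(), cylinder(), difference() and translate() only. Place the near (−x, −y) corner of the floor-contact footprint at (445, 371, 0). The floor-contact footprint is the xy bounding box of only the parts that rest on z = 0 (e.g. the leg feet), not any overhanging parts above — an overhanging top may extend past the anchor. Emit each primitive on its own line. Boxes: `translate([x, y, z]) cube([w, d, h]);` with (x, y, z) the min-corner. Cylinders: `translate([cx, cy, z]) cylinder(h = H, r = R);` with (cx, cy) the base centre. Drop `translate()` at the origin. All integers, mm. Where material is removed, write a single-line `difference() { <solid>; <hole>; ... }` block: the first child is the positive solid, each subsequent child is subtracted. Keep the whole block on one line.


difference() { translate([527, 453, 0]) cylinder(h = 852, r = 82); translate([527, 453, 0]) cylinder(h = 852, r = 44); }


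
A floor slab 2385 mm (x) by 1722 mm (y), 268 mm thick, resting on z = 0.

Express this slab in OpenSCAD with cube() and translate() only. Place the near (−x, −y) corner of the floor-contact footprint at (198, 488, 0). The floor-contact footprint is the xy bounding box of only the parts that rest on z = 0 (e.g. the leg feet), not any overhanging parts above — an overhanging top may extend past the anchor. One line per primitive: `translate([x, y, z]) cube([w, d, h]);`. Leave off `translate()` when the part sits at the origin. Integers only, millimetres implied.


translate([198, 488, 0]) cube([2385, 1722, 268]);


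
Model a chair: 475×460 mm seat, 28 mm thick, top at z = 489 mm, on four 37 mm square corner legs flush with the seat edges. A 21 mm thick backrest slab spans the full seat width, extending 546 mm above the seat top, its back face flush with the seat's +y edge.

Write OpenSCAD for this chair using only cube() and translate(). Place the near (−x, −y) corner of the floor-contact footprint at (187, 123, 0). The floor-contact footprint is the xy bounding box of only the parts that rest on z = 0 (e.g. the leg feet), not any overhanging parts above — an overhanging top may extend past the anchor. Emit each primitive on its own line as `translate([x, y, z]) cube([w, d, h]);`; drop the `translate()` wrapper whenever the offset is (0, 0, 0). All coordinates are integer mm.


// leg_h = 489 - 28 = 461
translate([187, 123, 461]) cube([475, 460, 28]);
translate([187, 123, 0]) cube([37, 37, 461]);
translate([625, 123, 0]) cube([37, 37, 461]);
translate([187, 546, 0]) cube([37, 37, 461]);
translate([625, 546, 0]) cube([37, 37, 461]);
translate([187, 562, 489]) cube([475, 21, 546]);


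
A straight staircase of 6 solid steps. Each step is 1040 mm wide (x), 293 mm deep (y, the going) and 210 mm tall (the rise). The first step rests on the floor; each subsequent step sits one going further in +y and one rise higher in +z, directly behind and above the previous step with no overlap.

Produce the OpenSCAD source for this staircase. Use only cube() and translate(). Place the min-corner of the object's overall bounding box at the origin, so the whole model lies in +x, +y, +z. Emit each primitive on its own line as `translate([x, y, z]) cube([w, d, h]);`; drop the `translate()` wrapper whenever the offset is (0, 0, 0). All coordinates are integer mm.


cube([1040, 293, 210]);
translate([0, 293, 210]) cube([1040, 293, 210]);
translate([0, 586, 420]) cube([1040, 293, 210]);
translate([0, 879, 630]) cube([1040, 293, 210]);
translate([0, 1172, 840]) cube([1040, 293, 210]);
translate([0, 1465, 1050]) cube([1040, 293, 210]);


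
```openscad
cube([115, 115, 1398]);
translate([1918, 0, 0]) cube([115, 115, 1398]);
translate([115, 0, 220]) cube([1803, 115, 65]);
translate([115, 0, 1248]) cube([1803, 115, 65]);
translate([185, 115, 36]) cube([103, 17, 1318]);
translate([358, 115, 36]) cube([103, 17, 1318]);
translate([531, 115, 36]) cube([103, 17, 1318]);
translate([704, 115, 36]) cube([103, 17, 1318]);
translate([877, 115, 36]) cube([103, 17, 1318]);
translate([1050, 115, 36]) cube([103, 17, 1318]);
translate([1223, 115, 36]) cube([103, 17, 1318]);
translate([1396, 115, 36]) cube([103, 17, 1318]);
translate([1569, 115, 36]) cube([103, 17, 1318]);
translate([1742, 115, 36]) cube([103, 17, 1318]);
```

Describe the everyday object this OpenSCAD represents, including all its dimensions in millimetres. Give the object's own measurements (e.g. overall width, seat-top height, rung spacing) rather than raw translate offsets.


A fence section. Two 115×115 mm posts, 1398 mm tall, stand on the floor with a clear span of 1803 mm between their inner faces. Two horizontal rails of 115×65 mm section span the gap between the posts with their undersides at z = 220 mm and z = 1248 mm, flush with the posts' −y face. 10 pickets, each 103 mm wide, 17 mm thick and 1318 mm tall, are fixed to the +y face of the rails with their bottoms at z = 36 mm, spaced across the span with a 70 mm gap after the −x post and between neighbouring pickets, with 73 mm left before the +x post.


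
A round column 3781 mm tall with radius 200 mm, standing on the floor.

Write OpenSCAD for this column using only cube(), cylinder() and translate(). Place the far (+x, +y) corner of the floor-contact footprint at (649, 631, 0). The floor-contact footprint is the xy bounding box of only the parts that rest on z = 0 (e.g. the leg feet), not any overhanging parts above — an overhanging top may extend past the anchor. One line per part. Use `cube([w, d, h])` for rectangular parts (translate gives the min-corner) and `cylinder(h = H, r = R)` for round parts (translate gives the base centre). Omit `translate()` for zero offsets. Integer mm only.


translate([449, 431, 0]) cylinder(h = 3781, r = 200);


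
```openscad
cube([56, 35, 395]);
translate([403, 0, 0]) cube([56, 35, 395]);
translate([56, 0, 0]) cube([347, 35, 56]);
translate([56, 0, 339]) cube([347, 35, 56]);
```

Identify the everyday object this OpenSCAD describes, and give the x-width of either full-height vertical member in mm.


A picture frame. The border width is 56 mm.

Four thin pieces enclosing a rectangular opening — a picture frame. The two full-height stiles are 395 mm tall; the top rail sits at z = 339 and is 56 mm tall, so the border above the opening is 395 − 339 = 56 mm, matching the stile x-width.


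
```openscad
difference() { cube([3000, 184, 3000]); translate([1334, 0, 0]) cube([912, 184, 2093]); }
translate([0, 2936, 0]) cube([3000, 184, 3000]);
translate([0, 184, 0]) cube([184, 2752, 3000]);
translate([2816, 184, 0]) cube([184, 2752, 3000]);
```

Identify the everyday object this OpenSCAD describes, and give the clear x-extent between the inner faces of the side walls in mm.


A single room. The interior width is 2632 mm.

Four walls enclosing a rectangle with a door in the front wall — a room. Outside width 3000 minus two 184 mm walls gives 2632 mm.


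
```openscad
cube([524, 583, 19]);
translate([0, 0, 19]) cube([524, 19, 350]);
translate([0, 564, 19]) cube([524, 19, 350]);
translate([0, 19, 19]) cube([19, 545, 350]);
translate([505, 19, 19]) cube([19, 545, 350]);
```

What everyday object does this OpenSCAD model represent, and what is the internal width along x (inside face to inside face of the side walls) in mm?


An open box. The internal width is 486 mm.

A 524×583 base slab with four walls standing on it — an open box. The base is 524 mm wide and the walls are 19 mm thick, so the internal width is 524 − 2 × 19 = 486 mm.


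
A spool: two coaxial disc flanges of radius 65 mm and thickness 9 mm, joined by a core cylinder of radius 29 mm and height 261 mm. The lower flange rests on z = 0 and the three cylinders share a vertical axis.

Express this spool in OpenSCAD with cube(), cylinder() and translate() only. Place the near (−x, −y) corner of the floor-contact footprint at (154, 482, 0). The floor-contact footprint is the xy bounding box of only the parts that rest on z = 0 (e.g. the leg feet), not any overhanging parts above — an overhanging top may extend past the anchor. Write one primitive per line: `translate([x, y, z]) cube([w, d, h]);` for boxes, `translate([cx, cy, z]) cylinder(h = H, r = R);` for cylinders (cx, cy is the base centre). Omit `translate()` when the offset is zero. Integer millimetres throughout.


translate([219, 547, 0]) cylinder(h = 9, r = 65);
translate([219, 547, 9]) cylinder(h = 261, r = 29);
translate([219, 547, 270]) cylinder(h = 9, r = 65);


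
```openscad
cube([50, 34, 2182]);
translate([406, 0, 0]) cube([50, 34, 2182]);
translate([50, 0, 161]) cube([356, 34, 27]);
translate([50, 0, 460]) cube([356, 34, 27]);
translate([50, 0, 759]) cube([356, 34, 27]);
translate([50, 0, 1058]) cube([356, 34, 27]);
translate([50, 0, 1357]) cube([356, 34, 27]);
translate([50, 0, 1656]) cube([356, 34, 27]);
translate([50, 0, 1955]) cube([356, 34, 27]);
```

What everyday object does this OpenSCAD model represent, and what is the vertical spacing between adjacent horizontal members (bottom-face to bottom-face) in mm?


A ladder. The rung spacing is 299 mm.

Two tall 50×34 posts with 7 short bars between them — a ladder. Adjacent rungs sit at z = 161 and z = 460, so the spacing is 460 − 161 = 299 mm.


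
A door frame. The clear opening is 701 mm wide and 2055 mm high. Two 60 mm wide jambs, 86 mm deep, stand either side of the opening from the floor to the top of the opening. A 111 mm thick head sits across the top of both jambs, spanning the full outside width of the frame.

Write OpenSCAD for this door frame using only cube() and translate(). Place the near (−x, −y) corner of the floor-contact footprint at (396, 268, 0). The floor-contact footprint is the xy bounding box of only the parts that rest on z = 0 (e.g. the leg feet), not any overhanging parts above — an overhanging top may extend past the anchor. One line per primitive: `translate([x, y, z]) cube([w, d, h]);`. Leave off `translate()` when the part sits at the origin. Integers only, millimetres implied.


translate([396, 268, 0]) cube([60, 86, 2055]);
translate([1157, 268, 0]) cube([60, 86, 2055]);
translate([396, 268, 2055]) cube([821, 86, 111]);


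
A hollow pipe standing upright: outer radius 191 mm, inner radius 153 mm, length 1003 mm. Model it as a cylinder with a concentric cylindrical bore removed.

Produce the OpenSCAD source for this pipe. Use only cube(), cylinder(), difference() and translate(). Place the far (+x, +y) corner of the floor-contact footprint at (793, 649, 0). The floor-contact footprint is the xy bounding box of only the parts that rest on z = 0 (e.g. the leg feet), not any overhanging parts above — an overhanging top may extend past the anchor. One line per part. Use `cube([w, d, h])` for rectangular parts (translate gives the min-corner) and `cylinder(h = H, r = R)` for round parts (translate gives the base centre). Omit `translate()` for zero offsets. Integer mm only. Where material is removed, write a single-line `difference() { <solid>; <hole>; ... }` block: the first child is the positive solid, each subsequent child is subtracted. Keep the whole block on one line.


difference() { translate([602, 458, 0]) cylinder(h = 1003, r = 191); translate([602, 458, 0]) cylinder(h = 1003, r = 153); }


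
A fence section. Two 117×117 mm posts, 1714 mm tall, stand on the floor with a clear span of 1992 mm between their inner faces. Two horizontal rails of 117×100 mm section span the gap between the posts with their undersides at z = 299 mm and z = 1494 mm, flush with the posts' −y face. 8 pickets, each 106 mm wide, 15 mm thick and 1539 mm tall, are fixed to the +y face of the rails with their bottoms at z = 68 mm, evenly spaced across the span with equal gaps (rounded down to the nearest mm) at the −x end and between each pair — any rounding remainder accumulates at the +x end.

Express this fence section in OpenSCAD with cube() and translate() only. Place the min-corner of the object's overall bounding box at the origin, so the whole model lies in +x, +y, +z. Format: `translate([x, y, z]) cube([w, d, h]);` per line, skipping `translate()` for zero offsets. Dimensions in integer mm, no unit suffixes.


cube([117, 117, 1714]);
translate([2109, 0, 0]) cube([117, 117, 1714]);
translate([117, 0, 299]) cube([1992, 117, 100]);
translate([117, 0, 1494]) cube([1992, 117, 100]);
translate([244, 117, 68]) cube([106, 15, 1539]);
translate([477, 117, 68]) cube([106, 15, 1539]);
translate([710, 117, 68]) cube([106, 15, 1539]);
translate([943, 117, 68]) cube([106, 15, 1539]);
translate([1176, 117, 68]) cube([106, 15, 1539]);
translate([1409, 117, 68]) cube([106, 15, 1539]);
translate([1642, 117, 68]) cube([106, 15, 1539]);
translate([1875, 117, 68]) cube([106, 15, 1539]);


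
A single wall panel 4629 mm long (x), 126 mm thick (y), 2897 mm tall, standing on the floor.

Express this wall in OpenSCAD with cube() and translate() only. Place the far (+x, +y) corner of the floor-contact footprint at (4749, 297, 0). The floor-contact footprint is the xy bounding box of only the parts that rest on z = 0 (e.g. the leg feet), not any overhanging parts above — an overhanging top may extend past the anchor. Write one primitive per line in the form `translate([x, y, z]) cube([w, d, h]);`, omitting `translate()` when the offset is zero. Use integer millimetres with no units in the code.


translate([120, 171, 0]) cube([4629, 126, 2897]);
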